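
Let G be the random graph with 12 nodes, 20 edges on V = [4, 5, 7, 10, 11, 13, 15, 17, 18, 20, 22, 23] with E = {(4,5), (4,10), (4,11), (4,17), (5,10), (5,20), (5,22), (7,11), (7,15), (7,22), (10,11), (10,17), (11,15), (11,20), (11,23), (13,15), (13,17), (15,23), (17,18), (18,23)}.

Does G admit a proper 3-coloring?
A valid 3-coloring: color 1: [5, 11, 17]; color 2: [4, 15, 18, 20, 22]; color 3: [7, 10, 13, 23].
(χ(G) = 3 ≤ 3.)

Yes, G is 3-colorable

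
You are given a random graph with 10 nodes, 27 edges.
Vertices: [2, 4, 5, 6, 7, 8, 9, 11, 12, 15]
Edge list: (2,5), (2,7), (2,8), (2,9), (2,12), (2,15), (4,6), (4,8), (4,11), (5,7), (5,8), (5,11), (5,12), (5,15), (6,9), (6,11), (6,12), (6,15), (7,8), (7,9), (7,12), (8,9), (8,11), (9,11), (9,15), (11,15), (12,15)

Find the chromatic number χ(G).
Clique number ω(G) = 4 (lower bound: χ ≥ ω).
Suppose a proper 4-coloring c exists. The clique [2, 5, 7, 8] takes 4 distinct colors; by symmetry let c(2) = 1, c(5) = 2, c(7) = 3, c(8) = 4.
- Vertex 9: neighbors [2, 7, 8] already have colors [1, 3, 4] ⇒ c(9) = 2.
- Vertex 12: neighbors [2, 5, 7] already have colors [1, 2, 3] ⇒ c(12) = 4.
- Vertex 15: neighbors [2, 5, 12] already have colors [1, 2, 4] ⇒ c(15) = 3.
- Vertex 6: neighbors [9, 15, 12] already have colors [2, 3, 4] ⇒ c(6) = 1.
- Vertex 11: neighbors [6, 5, 15, 8] already have colors [1, 2, 3, 4] — all 4 colors blocked. Contradiction.
The forced assignments end in a contradiction, so G has no proper 4-coloring (χ ≥ 5).
The coloring below uses 5 colors, so χ(G) = 5.
A valid 5-coloring: color 1: [4, 5, 9]; color 2: [11, 12]; color 3: [8, 15]; color 4: [2, 6]; color 5: [7].

χ(G) = 5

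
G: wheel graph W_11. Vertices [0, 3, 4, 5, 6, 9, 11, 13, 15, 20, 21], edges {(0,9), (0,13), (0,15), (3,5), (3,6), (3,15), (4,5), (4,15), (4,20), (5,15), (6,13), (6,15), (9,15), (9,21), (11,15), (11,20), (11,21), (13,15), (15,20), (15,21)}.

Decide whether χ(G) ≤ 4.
A valid 4-coloring: color 1: [15]; color 2: [0, 5, 6, 20, 21]; color 3: [3, 4, 9, 11, 13].
(χ(G) = 3 ≤ 4.)

Yes, G is 4-colorable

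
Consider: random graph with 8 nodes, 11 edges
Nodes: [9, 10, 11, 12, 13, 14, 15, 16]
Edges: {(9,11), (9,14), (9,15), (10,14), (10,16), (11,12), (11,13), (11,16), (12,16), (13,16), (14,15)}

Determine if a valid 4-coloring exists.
A valid 4-coloring: color 1: [11, 14]; color 2: [9, 16]; color 3: [10, 12, 13, 15].
(χ(G) = 3 ≤ 4.)

Yes, G is 4-colorable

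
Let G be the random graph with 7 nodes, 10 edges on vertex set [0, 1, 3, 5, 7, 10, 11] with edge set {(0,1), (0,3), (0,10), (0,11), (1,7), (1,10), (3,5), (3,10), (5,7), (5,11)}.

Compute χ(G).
χ(G) = 3

Clique number ω(G) = 3 (lower bound: χ ≥ ω).
The clique on [0, 1, 10] has size 3, forcing χ ≥ 3, and the coloring below uses 3 colors, so χ(G) = 3.
A valid 3-coloring: color 1: [0, 5]; color 2: [1, 3, 11]; color 3: [7, 10].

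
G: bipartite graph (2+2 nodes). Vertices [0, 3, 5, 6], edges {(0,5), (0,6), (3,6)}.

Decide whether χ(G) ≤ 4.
Yes, G is 4-colorable

A valid 4-coloring: color 1: [0, 3]; color 2: [5, 6].
(χ(G) = 2 ≤ 4.)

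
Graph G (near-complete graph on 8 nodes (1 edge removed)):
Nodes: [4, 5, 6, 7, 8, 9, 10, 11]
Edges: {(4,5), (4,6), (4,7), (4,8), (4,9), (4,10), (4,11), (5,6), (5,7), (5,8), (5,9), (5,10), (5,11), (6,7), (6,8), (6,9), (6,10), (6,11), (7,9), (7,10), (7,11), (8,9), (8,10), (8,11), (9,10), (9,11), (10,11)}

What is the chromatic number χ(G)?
Clique number ω(G) = 7 (lower bound: χ ≥ ω).
The clique on [4, 5, 6, 8, 9, 10, 11] has size 7, forcing χ ≥ 7, and the coloring below uses 7 colors, so χ(G) = 7.
A valid 7-coloring: color 1: [5]; color 2: [11]; color 3: [4]; color 4: [9]; color 5: [10]; color 6: [6]; color 7: [7, 8].

χ(G) = 7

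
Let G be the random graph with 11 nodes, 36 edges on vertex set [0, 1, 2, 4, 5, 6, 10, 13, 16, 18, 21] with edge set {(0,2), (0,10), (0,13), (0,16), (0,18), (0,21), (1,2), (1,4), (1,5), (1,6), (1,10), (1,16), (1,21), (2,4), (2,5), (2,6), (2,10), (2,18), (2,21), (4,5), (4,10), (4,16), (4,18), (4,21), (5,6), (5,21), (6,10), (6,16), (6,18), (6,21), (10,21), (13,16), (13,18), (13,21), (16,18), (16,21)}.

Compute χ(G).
χ(G) = 5

Clique number ω(G) = 5 (lower bound: χ ≥ ω).
The clique on [1, 2, 4, 10, 21] has size 5, forcing χ ≥ 5, and the coloring below uses 5 colors, so χ(G) = 5.
A valid 5-coloring: color 1: [18, 21]; color 2: [2, 16]; color 3: [0, 4, 6]; color 4: [1, 13]; color 5: [5, 10].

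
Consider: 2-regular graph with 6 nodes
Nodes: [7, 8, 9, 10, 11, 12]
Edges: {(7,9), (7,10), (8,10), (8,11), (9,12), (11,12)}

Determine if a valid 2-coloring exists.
A valid 2-coloring: color 1: [7, 8, 12]; color 2: [9, 10, 11].
(χ(G) = 2 ≤ 2.)

Yes, G is 2-colorable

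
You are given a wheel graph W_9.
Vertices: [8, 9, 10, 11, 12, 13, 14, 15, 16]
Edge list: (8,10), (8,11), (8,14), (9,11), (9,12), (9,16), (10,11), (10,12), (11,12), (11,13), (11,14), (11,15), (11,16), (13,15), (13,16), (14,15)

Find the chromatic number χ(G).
χ(G) = 3

Clique number ω(G) = 3 (lower bound: χ ≥ ω).
The clique on [8, 10, 11] has size 3, forcing χ ≥ 3, and the coloring below uses 3 colors, so χ(G) = 3.
A valid 3-coloring: color 1: [11]; color 2: [9, 10, 13, 14]; color 3: [8, 12, 15, 16].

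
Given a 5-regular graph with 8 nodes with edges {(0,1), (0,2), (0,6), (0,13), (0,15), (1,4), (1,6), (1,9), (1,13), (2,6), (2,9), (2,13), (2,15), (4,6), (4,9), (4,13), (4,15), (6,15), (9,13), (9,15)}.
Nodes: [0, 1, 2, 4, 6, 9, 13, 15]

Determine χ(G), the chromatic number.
χ(G) = 4

Clique number ω(G) = 4 (lower bound: χ ≥ ω).
The clique on [0, 2, 6, 15] has size 4, forcing χ ≥ 4, and the coloring below uses 4 colors, so χ(G) = 4.
A valid 4-coloring: color 1: [1, 15]; color 2: [6, 13]; color 3: [2, 4]; color 4: [0, 9].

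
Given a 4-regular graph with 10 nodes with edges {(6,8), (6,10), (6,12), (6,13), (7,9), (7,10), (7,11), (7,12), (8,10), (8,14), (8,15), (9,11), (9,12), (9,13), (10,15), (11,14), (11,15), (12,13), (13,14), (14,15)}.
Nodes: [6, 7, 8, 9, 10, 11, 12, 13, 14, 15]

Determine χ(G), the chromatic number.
Clique number ω(G) = 3 (lower bound: χ ≥ ω).
Suppose a proper 3-coloring c exists. The clique [6, 8, 10] takes 3 distinct colors; by symmetry let c(6) = 1, c(8) = 2, c(10) = 3.
- Vertex 15: neighbors [8, 10] already have colors [2, 3] ⇒ c(15) = 1.
- Vertex 14: neighbors [15, 8] already have colors [1, 2] ⇒ c(14) = 3.
- Vertex 11: neighbors [15, 14] already have colors [1, 3] ⇒ c(11) = 2.
- Vertex 7: neighbors [11, 10] already have colors [2, 3] ⇒ c(7) = 1.
- Vertex 9: neighbors [7, 11] already have colors [1, 2] ⇒ c(9) = 3.
- Vertex 12: neighbors [6, 9] already have colors [1, 3] ⇒ c(12) = 2.
- Vertex 13: neighbors [6, 12, 9] already have colors [1, 2, 3] — all 3 colors blocked. Contradiction.
The forced assignments end in a contradiction, so G has no proper 3-coloring (χ ≥ 4).
The coloring below uses 4 colors, so χ(G) = 4.
A valid 4-coloring: color 1: [6, 7, 15]; color 2: [8, 11, 13]; color 3: [9, 10, 14]; color 4: [12].

χ(G) = 4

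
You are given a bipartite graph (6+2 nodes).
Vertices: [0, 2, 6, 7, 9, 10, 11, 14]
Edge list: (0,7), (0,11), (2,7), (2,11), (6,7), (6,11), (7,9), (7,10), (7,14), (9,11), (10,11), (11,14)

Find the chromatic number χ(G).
Clique number ω(G) = 2 (lower bound: χ ≥ ω).
The graph is bipartite (no odd cycle), so 2 colors suffice: χ(G) = 2.
A valid 2-coloring: color 1: [7, 11]; color 2: [0, 2, 6, 9, 10, 14].

χ(G) = 2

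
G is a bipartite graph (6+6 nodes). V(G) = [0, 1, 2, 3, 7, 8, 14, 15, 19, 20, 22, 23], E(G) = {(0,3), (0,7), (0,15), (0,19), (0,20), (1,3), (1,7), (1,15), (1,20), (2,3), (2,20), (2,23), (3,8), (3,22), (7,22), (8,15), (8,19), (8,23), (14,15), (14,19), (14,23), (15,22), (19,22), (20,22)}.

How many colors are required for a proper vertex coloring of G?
Clique number ω(G) = 2 (lower bound: χ ≥ ω).
The graph is bipartite (no odd cycle), so 2 colors suffice: χ(G) = 2.
A valid 2-coloring: color 1: [3, 7, 15, 19, 20, 23]; color 2: [0, 1, 2, 8, 14, 22].

χ(G) = 2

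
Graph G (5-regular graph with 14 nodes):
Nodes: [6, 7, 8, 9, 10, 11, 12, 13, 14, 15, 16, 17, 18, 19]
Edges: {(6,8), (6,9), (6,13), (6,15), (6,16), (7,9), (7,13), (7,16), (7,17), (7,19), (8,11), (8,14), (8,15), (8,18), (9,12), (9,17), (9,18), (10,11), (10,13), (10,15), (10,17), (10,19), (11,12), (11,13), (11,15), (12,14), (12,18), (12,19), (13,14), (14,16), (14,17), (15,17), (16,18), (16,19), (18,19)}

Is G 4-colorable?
A valid 4-coloring: color 1: [6, 7, 10, 14, 18]; color 2: [8, 12, 13, 16, 17]; color 3: [9, 11, 19]; color 4: [15].
(χ(G) = 4 ≤ 4.)

Yes, G is 4-colorable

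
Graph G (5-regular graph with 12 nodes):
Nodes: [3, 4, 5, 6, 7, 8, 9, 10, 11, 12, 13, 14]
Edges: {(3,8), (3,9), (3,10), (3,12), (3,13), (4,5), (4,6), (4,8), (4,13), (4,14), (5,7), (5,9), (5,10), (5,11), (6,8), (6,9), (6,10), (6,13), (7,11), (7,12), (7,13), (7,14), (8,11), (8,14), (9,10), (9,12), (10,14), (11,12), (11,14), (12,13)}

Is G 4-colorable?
Yes, G is 4-colorable

A valid 4-coloring: color 1: [8, 10, 12]; color 2: [9, 11, 13]; color 3: [3, 4, 7]; color 4: [5, 6, 14].
(χ(G) = 4 ≤ 4.)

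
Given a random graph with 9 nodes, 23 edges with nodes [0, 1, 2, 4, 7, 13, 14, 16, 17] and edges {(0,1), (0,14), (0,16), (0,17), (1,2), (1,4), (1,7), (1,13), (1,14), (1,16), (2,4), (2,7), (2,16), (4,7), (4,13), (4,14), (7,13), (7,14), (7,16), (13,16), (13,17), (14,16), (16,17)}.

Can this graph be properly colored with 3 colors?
The clique on vertices [0, 1, 14, 16] has size 4 > 3, so it alone needs 4 colors.

No, G is not 3-colorable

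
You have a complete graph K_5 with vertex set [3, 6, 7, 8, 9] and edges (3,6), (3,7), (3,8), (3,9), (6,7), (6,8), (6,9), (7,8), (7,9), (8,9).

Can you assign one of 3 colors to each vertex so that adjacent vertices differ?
No, G is not 3-colorable

The clique on vertices [3, 6, 7, 8, 9] has size 5 > 3, so it alone needs 5 colors.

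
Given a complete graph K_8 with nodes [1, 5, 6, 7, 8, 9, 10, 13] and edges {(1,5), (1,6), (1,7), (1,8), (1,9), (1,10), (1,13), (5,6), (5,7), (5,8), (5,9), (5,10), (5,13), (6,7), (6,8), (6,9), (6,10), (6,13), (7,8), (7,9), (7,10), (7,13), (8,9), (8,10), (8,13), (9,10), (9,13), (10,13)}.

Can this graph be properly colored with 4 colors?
The clique on vertices [1, 5, 6, 7, 8, 9, 10, 13] has size 8 > 4, so it alone needs 8 colors.

No, G is not 4-colorable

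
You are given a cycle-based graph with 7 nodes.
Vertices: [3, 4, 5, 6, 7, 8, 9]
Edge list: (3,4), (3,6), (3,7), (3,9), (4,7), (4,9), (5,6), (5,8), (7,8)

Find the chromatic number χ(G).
Clique number ω(G) = 3 (lower bound: χ ≥ ω).
The clique on [3, 4, 9] has size 3, forcing χ ≥ 3, and the coloring below uses 3 colors, so χ(G) = 3.
A valid 3-coloring: color 1: [3, 8]; color 2: [6, 7, 9]; color 3: [4, 5].

χ(G) = 3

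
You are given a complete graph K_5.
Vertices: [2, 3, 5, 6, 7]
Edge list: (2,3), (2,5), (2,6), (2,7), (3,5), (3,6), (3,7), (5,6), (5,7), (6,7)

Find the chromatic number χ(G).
χ(G) = 5

Clique number ω(G) = 5 (lower bound: χ ≥ ω).
The clique on [2, 3, 5, 6, 7] has size 5, forcing χ ≥ 5, and the coloring below uses 5 colors, so χ(G) = 5.
A valid 5-coloring: color 1: [6]; color 2: [2]; color 3: [7]; color 4: [3]; color 5: [5].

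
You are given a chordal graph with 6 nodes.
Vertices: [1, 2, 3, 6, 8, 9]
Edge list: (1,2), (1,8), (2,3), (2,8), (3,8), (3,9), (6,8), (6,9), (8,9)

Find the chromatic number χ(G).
χ(G) = 3

Clique number ω(G) = 3 (lower bound: χ ≥ ω).
The clique on [3, 8, 9] has size 3, forcing χ ≥ 3, and the coloring below uses 3 colors, so χ(G) = 3.
A valid 3-coloring: color 1: [8]; color 2: [2, 9]; color 3: [1, 3, 6].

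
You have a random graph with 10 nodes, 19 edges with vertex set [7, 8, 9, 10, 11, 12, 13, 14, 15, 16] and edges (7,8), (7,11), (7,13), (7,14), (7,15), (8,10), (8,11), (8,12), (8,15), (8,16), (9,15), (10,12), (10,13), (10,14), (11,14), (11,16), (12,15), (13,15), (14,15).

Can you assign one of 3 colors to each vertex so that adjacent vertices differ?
A valid 3-coloring: color 1: [10, 11, 15]; color 2: [8, 9, 13, 14]; color 3: [7, 12, 16].
(χ(G) = 3 ≤ 3.)

Yes, G is 3-colorable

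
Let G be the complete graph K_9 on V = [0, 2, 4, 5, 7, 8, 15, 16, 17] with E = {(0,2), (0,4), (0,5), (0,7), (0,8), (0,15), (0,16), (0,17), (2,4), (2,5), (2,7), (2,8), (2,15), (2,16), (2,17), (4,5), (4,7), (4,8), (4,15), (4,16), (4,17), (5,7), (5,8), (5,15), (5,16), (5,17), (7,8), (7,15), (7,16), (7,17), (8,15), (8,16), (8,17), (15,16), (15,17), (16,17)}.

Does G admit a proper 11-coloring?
A valid 11-coloring: color 1: [17]; color 2: [8]; color 3: [16]; color 4: [4]; color 5: [2]; color 6: [15]; color 7: [0]; color 8: [7]; color 9: [5].
(χ(G) = 9 ≤ 11.)

Yes, G is 11-colorable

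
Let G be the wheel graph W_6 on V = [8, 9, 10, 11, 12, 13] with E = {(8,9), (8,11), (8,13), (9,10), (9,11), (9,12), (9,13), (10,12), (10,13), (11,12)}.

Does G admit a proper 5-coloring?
A valid 5-coloring: color 1: [9]; color 2: [12, 13]; color 3: [10, 11]; color 4: [8].
(χ(G) = 4 ≤ 5.)

Yes, G is 5-colorable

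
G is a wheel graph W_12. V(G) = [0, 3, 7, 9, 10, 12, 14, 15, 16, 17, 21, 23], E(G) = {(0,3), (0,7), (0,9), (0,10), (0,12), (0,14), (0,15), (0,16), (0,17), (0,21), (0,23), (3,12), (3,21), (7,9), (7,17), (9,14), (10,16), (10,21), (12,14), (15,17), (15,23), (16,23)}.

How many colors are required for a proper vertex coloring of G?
χ(G) = 4

Clique number ω(G) = 3 (lower bound: χ ≥ ω).
Odd cycle [17, 15, 23, 16, 10, 21, 3, 12, 14, 9, 7] needs 3 colors (χ ≥ 3).
Vertex 0 is adjacent to every vertex of [3, 7, 9, 10, 12, 14, 15, 16, 17, 21, 23], which already need 3 colors among themselves, so 0 needs a new color (χ ≥ 4).
The coloring below uses 4 colors, so χ(G) = 4.
A valid 4-coloring: color 1: [0]; color 2: [3, 9, 10, 17, 23]; color 3: [7, 12, 15, 16, 21]; color 4: [14].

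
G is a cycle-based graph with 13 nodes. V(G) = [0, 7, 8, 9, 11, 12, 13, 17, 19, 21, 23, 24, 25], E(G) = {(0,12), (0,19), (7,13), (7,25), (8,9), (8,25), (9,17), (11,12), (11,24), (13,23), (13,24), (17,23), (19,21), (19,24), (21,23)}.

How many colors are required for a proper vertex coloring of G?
Clique number ω(G) = 2 (lower bound: χ ≥ ω).
Odd cycle [11, 12, 0, 19, 24] needs 3 colors (χ ≥ 3).
The coloring below uses 3 colors, so χ(G) = 3.
A valid 3-coloring: color 1: [8, 11, 13, 17, 19]; color 2: [9, 12, 23, 24, 25]; color 3: [0, 7, 21].

χ(G) = 3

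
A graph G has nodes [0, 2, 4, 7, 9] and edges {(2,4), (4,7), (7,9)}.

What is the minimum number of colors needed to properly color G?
Clique number ω(G) = 2 (lower bound: χ ≥ ω).
The graph is bipartite (no odd cycle), so 2 colors suffice: χ(G) = 2.
A valid 2-coloring: color 1: [0, 2, 7]; color 2: [4, 9].

χ(G) = 2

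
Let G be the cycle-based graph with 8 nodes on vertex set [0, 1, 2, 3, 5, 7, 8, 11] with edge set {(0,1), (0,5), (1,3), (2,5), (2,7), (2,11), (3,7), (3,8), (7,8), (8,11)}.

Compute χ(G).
Clique number ω(G) = 3 (lower bound: χ ≥ ω).
The clique on [3, 7, 8] has size 3, forcing χ ≥ 3, and the coloring below uses 3 colors, so χ(G) = 3.
A valid 3-coloring: color 1: [0, 2, 8]; color 2: [1, 5, 7, 11]; color 3: [3].

χ(G) = 3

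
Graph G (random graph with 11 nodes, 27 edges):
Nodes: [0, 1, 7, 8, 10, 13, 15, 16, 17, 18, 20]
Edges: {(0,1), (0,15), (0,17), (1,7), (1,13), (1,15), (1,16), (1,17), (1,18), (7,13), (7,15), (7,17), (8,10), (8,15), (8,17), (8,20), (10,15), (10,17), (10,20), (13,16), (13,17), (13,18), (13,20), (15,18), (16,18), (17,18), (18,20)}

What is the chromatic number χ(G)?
χ(G) = 4

Clique number ω(G) = 4 (lower bound: χ ≥ ω).
The clique on [1, 13, 16, 18] has size 4, forcing χ ≥ 4, and the coloring below uses 4 colors, so χ(G) = 4.
A valid 4-coloring: color 1: [15, 16, 17, 20]; color 2: [1, 10]; color 3: [0, 8, 13]; color 4: [7, 18].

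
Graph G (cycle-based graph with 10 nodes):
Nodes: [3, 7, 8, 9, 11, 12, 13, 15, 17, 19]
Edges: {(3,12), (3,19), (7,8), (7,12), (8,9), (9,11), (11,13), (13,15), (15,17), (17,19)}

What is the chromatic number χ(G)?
χ(G) = 2

Clique number ω(G) = 2 (lower bound: χ ≥ ω).
The graph is bipartite (no odd cycle), so 2 colors suffice: χ(G) = 2.
A valid 2-coloring: color 1: [3, 7, 9, 13, 17]; color 2: [8, 11, 12, 15, 19].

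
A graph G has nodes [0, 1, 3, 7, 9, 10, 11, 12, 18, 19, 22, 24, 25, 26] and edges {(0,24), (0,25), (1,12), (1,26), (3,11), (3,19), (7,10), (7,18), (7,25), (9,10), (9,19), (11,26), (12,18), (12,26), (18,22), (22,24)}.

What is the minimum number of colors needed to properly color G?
χ(G) = 3

Clique number ω(G) = 3 (lower bound: χ ≥ ω).
The clique on [1, 12, 26] has size 3, forcing χ ≥ 3, and the coloring below uses 3 colors, so χ(G) = 3.
A valid 3-coloring: color 1: [3, 9, 18, 24, 25, 26]; color 2: [0, 7, 11, 12, 19, 22]; color 3: [1, 10].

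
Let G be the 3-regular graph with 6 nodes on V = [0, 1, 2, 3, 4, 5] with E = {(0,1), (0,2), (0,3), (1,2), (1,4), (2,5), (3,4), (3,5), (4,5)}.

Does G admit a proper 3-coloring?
A valid 3-coloring: color 1: [0, 5]; color 2: [2, 4]; color 3: [1, 3].
(χ(G) = 3 ≤ 3.)

Yes, G is 3-colorable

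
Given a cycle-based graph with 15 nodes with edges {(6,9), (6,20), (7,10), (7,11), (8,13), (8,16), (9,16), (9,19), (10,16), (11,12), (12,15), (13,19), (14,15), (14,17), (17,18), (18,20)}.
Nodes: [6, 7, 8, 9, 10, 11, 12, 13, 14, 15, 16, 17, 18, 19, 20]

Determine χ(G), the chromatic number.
Clique number ω(G) = 2 (lower bound: χ ≥ ω).
Odd cycle [8, 13, 19, 9, 16] needs 3 colors (χ ≥ 3).
The coloring below uses 3 colors, so χ(G) = 3.
A valid 3-coloring: color 1: [6, 7, 12, 13, 14, 16, 18]; color 2: [8, 9, 10, 11, 15, 17, 20]; color 3: [19].

χ(G) = 3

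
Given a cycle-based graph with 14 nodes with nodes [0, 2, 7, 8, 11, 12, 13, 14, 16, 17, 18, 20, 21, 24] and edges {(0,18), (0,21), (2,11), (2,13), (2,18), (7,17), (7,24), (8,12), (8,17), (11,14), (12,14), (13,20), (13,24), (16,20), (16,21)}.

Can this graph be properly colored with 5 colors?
A valid 5-coloring: color 1: [0, 2, 8, 14, 16, 24]; color 2: [11, 12, 13, 17, 18, 21]; color 3: [7, 20].
(χ(G) = 3 ≤ 5.)

Yes, G is 5-colorable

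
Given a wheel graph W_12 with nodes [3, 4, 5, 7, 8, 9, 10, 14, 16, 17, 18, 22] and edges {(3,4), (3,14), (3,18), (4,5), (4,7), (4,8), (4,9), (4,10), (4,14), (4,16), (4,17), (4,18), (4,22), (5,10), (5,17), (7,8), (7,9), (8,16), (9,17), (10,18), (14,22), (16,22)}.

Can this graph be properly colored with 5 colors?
Yes, G is 5-colorable

A valid 5-coloring: color 1: [4]; color 2: [7, 14, 16, 17, 18]; color 3: [3, 5, 8, 9, 22]; color 4: [10].
(χ(G) = 4 ≤ 5.)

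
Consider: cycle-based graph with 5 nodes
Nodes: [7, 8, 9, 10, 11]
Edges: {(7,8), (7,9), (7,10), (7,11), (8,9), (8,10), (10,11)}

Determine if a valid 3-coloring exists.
Yes, G is 3-colorable

A valid 3-coloring: color 1: [7]; color 2: [9, 10]; color 3: [8, 11].
(χ(G) = 3 ≤ 3.)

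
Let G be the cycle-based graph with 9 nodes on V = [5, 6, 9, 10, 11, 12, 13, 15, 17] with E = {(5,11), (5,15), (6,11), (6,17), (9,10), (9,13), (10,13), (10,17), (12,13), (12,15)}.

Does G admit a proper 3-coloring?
A valid 3-coloring: color 1: [5, 6, 10, 12]; color 2: [11, 13, 15, 17]; color 3: [9].
(χ(G) = 3 ≤ 3.)

Yes, G is 3-colorable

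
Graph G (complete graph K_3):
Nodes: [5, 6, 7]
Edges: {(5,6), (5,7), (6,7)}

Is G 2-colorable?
No, G is not 2-colorable

The clique on vertices [5, 6, 7] has size 3 > 2, so it alone needs 3 colors.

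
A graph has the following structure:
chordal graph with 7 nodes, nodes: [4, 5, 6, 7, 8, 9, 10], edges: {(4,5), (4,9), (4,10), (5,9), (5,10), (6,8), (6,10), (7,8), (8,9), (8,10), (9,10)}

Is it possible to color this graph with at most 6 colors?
Yes, G is 6-colorable

A valid 6-coloring: color 1: [7, 10]; color 2: [6, 9]; color 3: [4, 8]; color 4: [5].
(χ(G) = 4 ≤ 6.)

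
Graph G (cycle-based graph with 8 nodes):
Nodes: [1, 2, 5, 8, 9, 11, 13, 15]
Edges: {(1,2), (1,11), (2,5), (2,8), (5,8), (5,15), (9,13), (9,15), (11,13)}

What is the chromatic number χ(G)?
Clique number ω(G) = 3 (lower bound: χ ≥ ω).
The clique on [2, 5, 8] has size 3, forcing χ ≥ 3, and the coloring below uses 3 colors, so χ(G) = 3.
A valid 3-coloring: color 1: [2, 9, 11]; color 2: [1, 5, 13]; color 3: [8, 15].

χ(G) = 3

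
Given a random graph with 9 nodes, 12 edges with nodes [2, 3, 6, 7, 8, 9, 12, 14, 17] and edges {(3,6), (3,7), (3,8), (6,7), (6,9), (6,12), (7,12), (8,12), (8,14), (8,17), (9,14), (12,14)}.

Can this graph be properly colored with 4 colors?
A valid 4-coloring: color 1: [2, 3, 9, 12, 17]; color 2: [6, 8]; color 3: [7, 14].
(χ(G) = 3 ≤ 4.)

Yes, G is 4-colorable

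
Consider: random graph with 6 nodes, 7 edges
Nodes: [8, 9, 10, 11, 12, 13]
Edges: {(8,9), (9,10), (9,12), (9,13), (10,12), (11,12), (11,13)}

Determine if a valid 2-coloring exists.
No, G is not 2-colorable

The clique on vertices [9, 10, 12] has size 3 > 2, so it alone needs 3 colors.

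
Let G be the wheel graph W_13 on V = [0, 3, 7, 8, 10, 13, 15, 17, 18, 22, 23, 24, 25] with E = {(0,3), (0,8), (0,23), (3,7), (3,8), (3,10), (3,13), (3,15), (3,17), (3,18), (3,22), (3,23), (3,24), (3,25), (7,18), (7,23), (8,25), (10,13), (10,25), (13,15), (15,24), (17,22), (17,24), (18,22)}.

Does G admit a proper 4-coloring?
Yes, G is 4-colorable

A valid 4-coloring: color 1: [3]; color 2: [0, 7, 13, 22, 24, 25]; color 3: [8, 10, 15, 17, 18, 23].
(χ(G) = 3 ≤ 4.)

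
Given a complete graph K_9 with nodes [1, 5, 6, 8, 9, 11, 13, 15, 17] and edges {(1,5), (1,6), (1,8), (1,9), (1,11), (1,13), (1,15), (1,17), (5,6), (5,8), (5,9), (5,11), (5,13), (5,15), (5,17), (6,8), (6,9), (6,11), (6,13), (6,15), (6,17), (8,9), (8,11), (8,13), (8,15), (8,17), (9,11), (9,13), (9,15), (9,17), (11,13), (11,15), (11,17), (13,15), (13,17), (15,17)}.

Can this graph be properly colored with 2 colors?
The clique on vertices [1, 5, 6, 8, 9, 11, 13, 15, 17] has size 9 > 2, so it alone needs 9 colors.

No, G is not 2-colorable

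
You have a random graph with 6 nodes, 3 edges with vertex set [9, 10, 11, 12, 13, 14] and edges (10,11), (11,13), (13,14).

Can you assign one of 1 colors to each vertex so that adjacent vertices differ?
Edge (10,11) forces its endpoints to differ, so 1 color is not enough.

No, G is not 1-colorable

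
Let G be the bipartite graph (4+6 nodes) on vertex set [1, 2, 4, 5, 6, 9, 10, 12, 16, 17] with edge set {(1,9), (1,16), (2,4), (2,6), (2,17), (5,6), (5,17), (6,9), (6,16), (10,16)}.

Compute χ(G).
χ(G) = 2

Clique number ω(G) = 2 (lower bound: χ ≥ ω).
The graph is bipartite (no odd cycle), so 2 colors suffice: χ(G) = 2.
A valid 2-coloring: color 1: [1, 4, 6, 10, 12, 17]; color 2: [2, 5, 9, 16].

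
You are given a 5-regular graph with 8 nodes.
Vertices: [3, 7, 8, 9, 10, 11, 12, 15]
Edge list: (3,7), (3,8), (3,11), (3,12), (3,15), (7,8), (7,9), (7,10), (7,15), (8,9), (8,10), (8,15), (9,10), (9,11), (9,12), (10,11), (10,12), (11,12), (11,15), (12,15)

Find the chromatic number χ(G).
χ(G) = 4

Clique number ω(G) = 4 (lower bound: χ ≥ ω).
The clique on [7, 8, 9, 10] has size 4, forcing χ ≥ 4, and the coloring below uses 4 colors, so χ(G) = 4.
A valid 4-coloring: color 1: [8, 11]; color 2: [9, 15]; color 3: [3, 10]; color 4: [7, 12].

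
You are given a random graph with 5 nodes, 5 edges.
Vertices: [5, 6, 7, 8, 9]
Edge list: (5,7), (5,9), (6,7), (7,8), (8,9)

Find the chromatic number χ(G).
Clique number ω(G) = 2 (lower bound: χ ≥ ω).
The graph is bipartite (no odd cycle), so 2 colors suffice: χ(G) = 2.
A valid 2-coloring: color 1: [7, 9]; color 2: [5, 6, 8].

χ(G) = 2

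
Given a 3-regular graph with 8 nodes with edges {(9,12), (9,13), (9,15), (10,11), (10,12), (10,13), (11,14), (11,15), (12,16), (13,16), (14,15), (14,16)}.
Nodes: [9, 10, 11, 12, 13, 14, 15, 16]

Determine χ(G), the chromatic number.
Clique number ω(G) = 3 (lower bound: χ ≥ ω).
The clique on [11, 14, 15] has size 3, forcing χ ≥ 3, and the coloring below uses 3 colors, so χ(G) = 3.
A valid 3-coloring: color 1: [11, 12, 13]; color 2: [10, 15, 16]; color 3: [9, 14].

χ(G) = 3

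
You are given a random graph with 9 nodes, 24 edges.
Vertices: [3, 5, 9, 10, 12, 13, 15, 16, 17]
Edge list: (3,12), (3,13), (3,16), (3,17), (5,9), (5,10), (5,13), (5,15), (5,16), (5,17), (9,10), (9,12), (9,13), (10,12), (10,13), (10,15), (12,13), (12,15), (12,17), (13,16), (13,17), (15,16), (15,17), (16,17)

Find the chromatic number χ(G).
Clique number ω(G) = 4 (lower bound: χ ≥ ω).
Suppose a proper 4-coloring c exists. The clique [3, 12, 13, 17] takes 4 distinct colors; by symmetry let c(3) = 1, c(12) = 2, c(13) = 3, c(17) = 4.
- Vertex 16: neighbors [3, 13, 17] already have colors [1, 3, 4] ⇒ c(16) = 2.
- Vertex 5: neighbors [16, 13, 17] already have colors [2, 3, 4] ⇒ c(5) = 1.
- Vertex 10: neighbors [5, 12, 13] already have colors [1, 2, 3] ⇒ c(10) = 4.
- Vertex 9: neighbors [5, 12, 13, 10] already have colors [1, 2, 3, 4] — all 4 colors blocked. Contradiction.
The forced assignments end in a contradiction, so G has no proper 4-coloring (χ ≥ 5).
The coloring below uses 5 colors, so χ(G) = 5.
A valid 5-coloring: color 1: [13, 15]; color 2: [3, 5]; color 3: [10, 17]; color 4: [12, 16]; color 5: [9].

χ(G) = 5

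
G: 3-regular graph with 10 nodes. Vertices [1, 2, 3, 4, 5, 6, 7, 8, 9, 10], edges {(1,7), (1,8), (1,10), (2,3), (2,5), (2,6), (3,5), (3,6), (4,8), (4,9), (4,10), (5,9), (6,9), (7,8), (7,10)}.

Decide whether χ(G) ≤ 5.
A valid 5-coloring: color 1: [1, 4, 5, 6]; color 2: [3, 8, 9, 10]; color 3: [2, 7].
(χ(G) = 3 ≤ 5.)

Yes, G is 5-colorable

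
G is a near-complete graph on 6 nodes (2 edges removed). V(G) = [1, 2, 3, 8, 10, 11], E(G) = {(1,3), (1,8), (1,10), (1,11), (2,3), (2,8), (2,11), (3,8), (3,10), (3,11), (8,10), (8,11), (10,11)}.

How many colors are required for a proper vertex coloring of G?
Clique number ω(G) = 5 (lower bound: χ ≥ ω).
The clique on [1, 3, 8, 10, 11] has size 5, forcing χ ≥ 5, and the coloring below uses 5 colors, so χ(G) = 5.
A valid 5-coloring: color 1: [11]; color 2: [3]; color 3: [8]; color 4: [1, 2]; color 5: [10].

χ(G) = 5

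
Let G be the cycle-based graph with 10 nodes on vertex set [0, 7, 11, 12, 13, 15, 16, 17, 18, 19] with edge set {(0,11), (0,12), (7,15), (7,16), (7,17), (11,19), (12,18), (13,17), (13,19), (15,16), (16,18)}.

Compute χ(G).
Clique number ω(G) = 3 (lower bound: χ ≥ ω).
The clique on [7, 15, 16] has size 3, forcing χ ≥ 3, and the coloring below uses 3 colors, so χ(G) = 3.
A valid 3-coloring: color 1: [12, 16, 17, 19]; color 2: [0, 7, 13, 18]; color 3: [11, 15].

χ(G) = 3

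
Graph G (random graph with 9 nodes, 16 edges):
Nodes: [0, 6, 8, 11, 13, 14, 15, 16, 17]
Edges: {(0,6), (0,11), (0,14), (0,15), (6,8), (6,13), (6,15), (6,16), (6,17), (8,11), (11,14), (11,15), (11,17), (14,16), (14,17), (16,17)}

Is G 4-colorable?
A valid 4-coloring: color 1: [6, 11]; color 2: [0, 8, 13, 16]; color 3: [14, 15]; color 4: [17].
(χ(G) = 4 ≤ 4.)

Yes, G is 4-colorable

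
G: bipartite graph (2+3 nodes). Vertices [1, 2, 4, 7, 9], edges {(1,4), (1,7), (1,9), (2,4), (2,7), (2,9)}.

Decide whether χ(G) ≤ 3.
A valid 3-coloring: color 1: [1, 2]; color 2: [4, 7, 9].
(χ(G) = 2 ≤ 3.)

Yes, G is 3-colorable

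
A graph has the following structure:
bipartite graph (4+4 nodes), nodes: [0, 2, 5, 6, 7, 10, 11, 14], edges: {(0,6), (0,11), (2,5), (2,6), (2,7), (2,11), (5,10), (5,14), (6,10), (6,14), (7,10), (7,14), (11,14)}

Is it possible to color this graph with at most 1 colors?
No, G is not 1-colorable

Edge (0,11) forces its endpoints to differ, so 1 color is not enough.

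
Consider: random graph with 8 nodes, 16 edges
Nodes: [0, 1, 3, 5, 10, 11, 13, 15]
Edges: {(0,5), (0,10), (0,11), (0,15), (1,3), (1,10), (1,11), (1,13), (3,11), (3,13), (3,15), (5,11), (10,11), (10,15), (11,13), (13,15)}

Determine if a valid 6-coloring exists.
Yes, G is 6-colorable

A valid 6-coloring: color 1: [11, 15]; color 2: [5, 10, 13]; color 3: [0, 1]; color 4: [3].
(χ(G) = 4 ≤ 6.)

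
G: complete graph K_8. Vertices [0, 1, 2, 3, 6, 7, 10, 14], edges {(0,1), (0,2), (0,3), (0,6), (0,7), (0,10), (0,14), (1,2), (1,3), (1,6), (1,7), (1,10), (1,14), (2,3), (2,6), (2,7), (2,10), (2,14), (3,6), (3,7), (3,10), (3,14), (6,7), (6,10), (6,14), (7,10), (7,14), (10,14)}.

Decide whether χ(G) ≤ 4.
The clique on vertices [0, 1, 2, 3, 6, 7, 10, 14] has size 8 > 4, so it alone needs 8 colors.

No, G is not 4-colorable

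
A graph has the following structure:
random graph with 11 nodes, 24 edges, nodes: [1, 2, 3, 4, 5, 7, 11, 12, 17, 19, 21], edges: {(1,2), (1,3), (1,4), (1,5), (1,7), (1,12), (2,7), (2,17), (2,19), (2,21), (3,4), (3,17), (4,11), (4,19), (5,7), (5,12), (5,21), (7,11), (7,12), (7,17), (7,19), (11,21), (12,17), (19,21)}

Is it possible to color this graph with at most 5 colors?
Yes, G is 5-colorable

A valid 5-coloring: color 1: [4, 7, 21]; color 2: [1, 11, 17, 19]; color 3: [2, 3, 5]; color 4: [12].
(χ(G) = 4 ≤ 5.)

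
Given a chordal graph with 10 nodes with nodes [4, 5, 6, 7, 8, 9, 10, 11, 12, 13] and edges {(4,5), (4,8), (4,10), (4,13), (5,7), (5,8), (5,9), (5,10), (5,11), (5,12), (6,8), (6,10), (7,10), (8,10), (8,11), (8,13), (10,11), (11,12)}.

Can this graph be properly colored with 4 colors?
A valid 4-coloring: color 1: [5, 6, 13]; color 2: [9, 10, 12]; color 3: [7, 8]; color 4: [4, 11].
(χ(G) = 4 ≤ 4.)

Yes, G is 4-colorable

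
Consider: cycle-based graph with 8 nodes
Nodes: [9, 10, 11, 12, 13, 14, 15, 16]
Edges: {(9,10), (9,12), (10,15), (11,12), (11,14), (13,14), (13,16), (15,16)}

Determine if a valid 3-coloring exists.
A valid 3-coloring: color 1: [9, 11, 13, 15]; color 2: [10, 12, 14, 16].
(χ(G) = 2 ≤ 3.)

Yes, G is 3-colorable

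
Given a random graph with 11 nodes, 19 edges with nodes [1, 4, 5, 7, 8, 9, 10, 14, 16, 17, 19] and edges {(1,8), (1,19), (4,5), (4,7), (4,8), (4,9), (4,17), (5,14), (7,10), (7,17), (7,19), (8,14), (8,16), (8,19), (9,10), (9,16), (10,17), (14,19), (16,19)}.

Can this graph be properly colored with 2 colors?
The clique on vertices [1, 8, 19] has size 3 > 2, so it alone needs 3 colors.

No, G is not 2-colorable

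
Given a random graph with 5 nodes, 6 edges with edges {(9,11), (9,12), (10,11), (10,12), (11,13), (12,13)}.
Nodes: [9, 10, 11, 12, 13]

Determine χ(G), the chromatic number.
Clique number ω(G) = 2 (lower bound: χ ≥ ω).
The graph is bipartite (no odd cycle), so 2 colors suffice: χ(G) = 2.
A valid 2-coloring: color 1: [11, 12]; color 2: [9, 10, 13].

χ(G) = 2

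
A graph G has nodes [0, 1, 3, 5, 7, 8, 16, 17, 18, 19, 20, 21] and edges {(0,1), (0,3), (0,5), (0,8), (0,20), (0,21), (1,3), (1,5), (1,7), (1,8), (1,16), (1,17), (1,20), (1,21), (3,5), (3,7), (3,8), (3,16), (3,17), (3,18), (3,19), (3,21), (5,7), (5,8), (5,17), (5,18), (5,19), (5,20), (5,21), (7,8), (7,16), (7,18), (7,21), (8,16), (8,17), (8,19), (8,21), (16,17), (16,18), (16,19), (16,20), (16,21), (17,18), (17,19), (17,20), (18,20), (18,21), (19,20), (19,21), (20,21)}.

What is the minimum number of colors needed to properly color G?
χ(G) = 6

Clique number ω(G) = 6 (lower bound: χ ≥ ω).
The clique on [1, 3, 7, 8, 16, 21] has size 6, forcing χ ≥ 6, and the coloring below uses 6 colors, so χ(G) = 6.
A valid 6-coloring: color 1: [17, 21]; color 2: [3, 20]; color 3: [5, 16]; color 4: [1, 18, 19]; color 5: [8]; color 6: [0, 7].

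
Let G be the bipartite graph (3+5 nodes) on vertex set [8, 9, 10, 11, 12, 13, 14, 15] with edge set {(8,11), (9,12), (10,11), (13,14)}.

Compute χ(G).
χ(G) = 2

Clique number ω(G) = 2 (lower bound: χ ≥ ω).
The graph is bipartite (no odd cycle), so 2 colors suffice: χ(G) = 2.
A valid 2-coloring: color 1: [11, 12, 14, 15]; color 2: [8, 9, 10, 13].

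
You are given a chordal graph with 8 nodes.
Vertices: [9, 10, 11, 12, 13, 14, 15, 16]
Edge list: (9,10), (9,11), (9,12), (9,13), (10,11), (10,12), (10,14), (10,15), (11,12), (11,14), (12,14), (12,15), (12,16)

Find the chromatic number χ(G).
χ(G) = 4

Clique number ω(G) = 4 (lower bound: χ ≥ ω).
The clique on [9, 10, 11, 12] has size 4, forcing χ ≥ 4, and the coloring below uses 4 colors, so χ(G) = 4.
A valid 4-coloring: color 1: [12, 13]; color 2: [10, 16]; color 3: [9, 14, 15]; color 4: [11].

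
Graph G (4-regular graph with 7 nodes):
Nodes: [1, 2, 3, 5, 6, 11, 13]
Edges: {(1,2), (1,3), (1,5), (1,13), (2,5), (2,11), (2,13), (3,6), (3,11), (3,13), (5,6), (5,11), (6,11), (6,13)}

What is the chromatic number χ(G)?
Clique number ω(G) = 3 (lower bound: χ ≥ ω).
Suppose a proper 3-coloring c exists. The clique [1, 2, 5] takes 3 distinct colors; by symmetry let c(1) = 1, c(2) = 2, c(5) = 3.
- Vertex 11: neighbors [2, 5] already have colors [2, 3] ⇒ c(11) = 1.
- Vertex 6: neighbors [11, 5] already have colors [1, 3] ⇒ c(6) = 2.
- Vertex 3: neighbors [1, 6] already have colors [1, 2] ⇒ c(3) = 3.
- Vertex 13: neighbors [1, 2, 3] already have colors [1, 2, 3] — all 3 colors blocked. Contradiction.
The forced assignments end in a contradiction, so G has no proper 3-coloring (χ ≥ 4).
The coloring below uses 4 colors, so χ(G) = 4.
A valid 4-coloring: color 1: [5, 13]; color 2: [1, 11]; color 3: [2, 3]; color 4: [6].

χ(G) = 4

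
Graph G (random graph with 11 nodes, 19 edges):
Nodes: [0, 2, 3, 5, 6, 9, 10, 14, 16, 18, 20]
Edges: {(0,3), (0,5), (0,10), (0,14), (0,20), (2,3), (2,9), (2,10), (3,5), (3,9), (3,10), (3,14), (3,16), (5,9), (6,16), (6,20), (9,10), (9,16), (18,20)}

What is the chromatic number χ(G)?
χ(G) = 4

Clique number ω(G) = 4 (lower bound: χ ≥ ω).
The clique on [2, 3, 9, 10] has size 4, forcing χ ≥ 4, and the coloring below uses 4 colors, so χ(G) = 4.
A valid 4-coloring: color 1: [3, 20]; color 2: [0, 6, 9, 18]; color 3: [5, 10, 14, 16]; color 4: [2].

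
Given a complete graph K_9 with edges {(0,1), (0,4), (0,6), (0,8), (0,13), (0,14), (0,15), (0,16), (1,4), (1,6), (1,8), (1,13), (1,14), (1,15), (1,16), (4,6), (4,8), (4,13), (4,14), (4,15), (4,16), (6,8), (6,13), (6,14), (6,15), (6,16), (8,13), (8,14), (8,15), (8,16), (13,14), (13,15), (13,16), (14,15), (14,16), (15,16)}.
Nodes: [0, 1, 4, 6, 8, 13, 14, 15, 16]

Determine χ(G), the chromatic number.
χ(G) = 9

Clique number ω(G) = 9 (lower bound: χ ≥ ω).
The clique on [0, 1, 4, 6, 8, 13, 14, 15, 16] has size 9, forcing χ ≥ 9, and the coloring below uses 9 colors, so χ(G) = 9.
A valid 9-coloring: color 1: [8]; color 2: [14]; color 3: [6]; color 4: [0]; color 5: [16]; color 6: [4]; color 7: [13]; color 8: [1]; color 9: [15].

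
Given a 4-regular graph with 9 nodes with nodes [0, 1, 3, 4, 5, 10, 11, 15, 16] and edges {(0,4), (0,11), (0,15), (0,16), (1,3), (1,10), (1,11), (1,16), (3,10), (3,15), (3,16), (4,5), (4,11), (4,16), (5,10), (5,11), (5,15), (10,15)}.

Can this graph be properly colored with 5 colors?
Yes, G is 5-colorable

A valid 5-coloring: color 1: [1, 4, 15]; color 2: [10, 11, 16]; color 3: [0, 3, 5].
(χ(G) = 3 ≤ 5.)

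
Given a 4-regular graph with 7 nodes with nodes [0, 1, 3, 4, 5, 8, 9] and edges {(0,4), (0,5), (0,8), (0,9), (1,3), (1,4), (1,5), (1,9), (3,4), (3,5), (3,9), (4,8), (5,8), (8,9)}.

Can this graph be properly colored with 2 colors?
The clique on vertices [0, 8, 9] has size 3 > 2, so it alone needs 3 colors.

No, G is not 2-colorable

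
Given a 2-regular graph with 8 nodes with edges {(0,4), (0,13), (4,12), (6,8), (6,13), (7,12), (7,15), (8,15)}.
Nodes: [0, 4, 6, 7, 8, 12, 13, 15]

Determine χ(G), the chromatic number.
Clique number ω(G) = 2 (lower bound: χ ≥ ω).
The graph is bipartite (no odd cycle), so 2 colors suffice: χ(G) = 2.
A valid 2-coloring: color 1: [4, 7, 8, 13]; color 2: [0, 6, 12, 15].

χ(G) = 2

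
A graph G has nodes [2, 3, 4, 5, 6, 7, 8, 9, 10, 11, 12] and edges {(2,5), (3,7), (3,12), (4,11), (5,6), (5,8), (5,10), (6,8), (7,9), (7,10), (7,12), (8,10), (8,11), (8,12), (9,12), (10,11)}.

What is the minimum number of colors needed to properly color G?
Clique number ω(G) = 3 (lower bound: χ ≥ ω).
The clique on [3, 7, 12] has size 3, forcing χ ≥ 3, and the coloring below uses 3 colors, so χ(G) = 3.
A valid 3-coloring: color 1: [2, 4, 7, 8]; color 2: [6, 10, 12]; color 3: [3, 5, 9, 11].

χ(G) = 3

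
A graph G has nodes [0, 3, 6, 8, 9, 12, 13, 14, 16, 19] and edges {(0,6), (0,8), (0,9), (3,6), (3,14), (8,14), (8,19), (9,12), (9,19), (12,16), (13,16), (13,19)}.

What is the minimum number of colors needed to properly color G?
Clique number ω(G) = 2 (lower bound: χ ≥ ω).
Odd cycle [6, 3, 14, 8, 0] needs 3 colors (χ ≥ 3).
The coloring below uses 3 colors, so χ(G) = 3.
A valid 3-coloring: color 1: [6, 8, 9, 16]; color 2: [0, 3, 12, 13]; color 3: [14, 19].

χ(G) = 3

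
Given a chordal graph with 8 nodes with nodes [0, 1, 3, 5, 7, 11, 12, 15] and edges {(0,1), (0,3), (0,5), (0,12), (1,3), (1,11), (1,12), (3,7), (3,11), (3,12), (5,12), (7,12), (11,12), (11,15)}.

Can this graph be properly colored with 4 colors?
Yes, G is 4-colorable

A valid 4-coloring: color 1: [12, 15]; color 2: [3, 5]; color 3: [0, 7, 11]; color 4: [1].
(χ(G) = 4 ≤ 4.)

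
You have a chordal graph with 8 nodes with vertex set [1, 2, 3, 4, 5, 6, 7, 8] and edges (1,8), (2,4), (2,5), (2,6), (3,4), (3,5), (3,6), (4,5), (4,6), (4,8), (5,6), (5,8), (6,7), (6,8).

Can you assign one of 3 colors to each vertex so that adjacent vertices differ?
No, G is not 3-colorable

The clique on vertices [4, 5, 6, 8] has size 4 > 3, so it alone needs 4 colors.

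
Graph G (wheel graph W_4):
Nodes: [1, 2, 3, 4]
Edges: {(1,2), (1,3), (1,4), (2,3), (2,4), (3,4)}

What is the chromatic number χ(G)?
χ(G) = 4

Clique number ω(G) = 4 (lower bound: χ ≥ ω).
The clique on [1, 2, 3, 4] has size 4, forcing χ ≥ 4, and the coloring below uses 4 colors, so χ(G) = 4.
A valid 4-coloring: color 1: [2]; color 2: [1]; color 3: [3]; color 4: [4].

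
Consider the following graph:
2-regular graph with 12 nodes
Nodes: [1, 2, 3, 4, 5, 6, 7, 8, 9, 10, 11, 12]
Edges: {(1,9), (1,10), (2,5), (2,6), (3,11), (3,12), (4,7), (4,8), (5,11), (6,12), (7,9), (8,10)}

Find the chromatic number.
Clique number ω(G) = 2 (lower bound: χ ≥ ω).
The graph is bipartite (no odd cycle), so 2 colors suffice: χ(G) = 2.
A valid 2-coloring: color 1: [1, 3, 5, 6, 7, 8]; color 2: [2, 4, 9, 10, 11, 12].

χ(G) = 2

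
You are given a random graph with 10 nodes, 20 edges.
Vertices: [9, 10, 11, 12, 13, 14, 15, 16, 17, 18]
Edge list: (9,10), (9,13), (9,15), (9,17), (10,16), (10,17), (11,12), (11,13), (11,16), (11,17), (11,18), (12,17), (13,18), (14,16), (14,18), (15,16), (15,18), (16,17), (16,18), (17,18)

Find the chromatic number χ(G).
Clique number ω(G) = 4 (lower bound: χ ≥ ω).
The clique on [11, 16, 17, 18] has size 4, forcing χ ≥ 4, and the coloring below uses 4 colors, so χ(G) = 4.
A valid 4-coloring: color 1: [10, 12, 18]; color 2: [13, 16]; color 3: [14, 15, 17]; color 4: [9, 11].

χ(G) = 4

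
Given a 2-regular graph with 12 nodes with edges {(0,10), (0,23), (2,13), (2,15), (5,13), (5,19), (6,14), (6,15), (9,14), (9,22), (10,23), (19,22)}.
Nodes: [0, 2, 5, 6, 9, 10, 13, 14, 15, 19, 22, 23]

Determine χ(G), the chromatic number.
χ(G) = 3

Clique number ω(G) = 3 (lower bound: χ ≥ ω).
The clique on [0, 10, 23] has size 3, forcing χ ≥ 3, and the coloring below uses 3 colors, so χ(G) = 3.
A valid 3-coloring: color 1: [0, 2, 5, 6, 22]; color 2: [9, 13, 15, 19, 23]; color 3: [10, 14].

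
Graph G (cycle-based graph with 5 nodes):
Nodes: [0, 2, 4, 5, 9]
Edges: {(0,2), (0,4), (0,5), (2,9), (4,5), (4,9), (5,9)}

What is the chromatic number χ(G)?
Clique number ω(G) = 3 (lower bound: χ ≥ ω).
The clique on [0, 4, 5] has size 3, forcing χ ≥ 3, and the coloring below uses 3 colors, so χ(G) = 3.
A valid 3-coloring: color 1: [2, 5]; color 2: [0, 9]; color 3: [4].

χ(G) = 3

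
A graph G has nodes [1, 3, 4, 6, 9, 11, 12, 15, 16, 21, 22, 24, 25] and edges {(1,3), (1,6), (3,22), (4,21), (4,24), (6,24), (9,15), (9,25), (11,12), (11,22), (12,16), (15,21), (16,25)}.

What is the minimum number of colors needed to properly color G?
Clique number ω(G) = 2 (lower bound: χ ≥ ω).
Odd cycle [1, 6, 24, 4, 21, 15, 9, 25, 16, 12, 11, 22, 3] needs 3 colors (χ ≥ 3).
The coloring below uses 3 colors, so χ(G) = 3.
A valid 3-coloring: color 1: [1, 9, 16, 21, 22, 24]; color 2: [3, 4, 6, 12, 15, 25]; color 3: [11].

χ(G) = 3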